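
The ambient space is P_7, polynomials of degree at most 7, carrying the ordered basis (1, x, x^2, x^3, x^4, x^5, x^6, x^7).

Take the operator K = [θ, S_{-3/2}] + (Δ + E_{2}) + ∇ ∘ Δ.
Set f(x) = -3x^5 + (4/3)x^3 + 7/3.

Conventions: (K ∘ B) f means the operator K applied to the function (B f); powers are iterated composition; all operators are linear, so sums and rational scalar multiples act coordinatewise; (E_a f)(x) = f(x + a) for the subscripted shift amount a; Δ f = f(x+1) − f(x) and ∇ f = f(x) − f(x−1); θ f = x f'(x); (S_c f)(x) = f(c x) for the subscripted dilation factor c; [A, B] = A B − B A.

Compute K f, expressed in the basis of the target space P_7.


S_{-3/2} f = (729/32)x^5 - (9/2)x^3 + 7/3
θ S_{-3/2} f = (3645/32)x^5 - (27/2)x^3
θ f = -15x^5 + 4x^3
S_{-3/2} θ f = (3645/32)x^5 - (27/2)x^3
[θ, S_{-3/2}] f = 0
Δ f = -15x^4 - 30x^3 - 26x^2 - 11x - 5/3
E_{2} f = -3x^5 - 30x^4 - (356/3)x^3 - 232x^2 - 224x - 83
(Δ + E_{2}) f = -3x^5 - 45x^4 - (446/3)x^3 - 258x^2 - 235x - 254/3
Δ f = -15x^4 - 30x^3 - 26x^2 - 11x - 5/3
∇ Δ f = -60x^3 - 22x
([θ, S_{-3/2}] + (Δ + E_{2}) + ∇ ∘ Δ) f = -3x^5 - 45x^4 - (626/3)x^3 - 258x^2 - 257x - 254/3

the image equals g(x) = -3x^5 - 45x^4 - (626/3)x^3 - 258x^2 - 257x - 254/3


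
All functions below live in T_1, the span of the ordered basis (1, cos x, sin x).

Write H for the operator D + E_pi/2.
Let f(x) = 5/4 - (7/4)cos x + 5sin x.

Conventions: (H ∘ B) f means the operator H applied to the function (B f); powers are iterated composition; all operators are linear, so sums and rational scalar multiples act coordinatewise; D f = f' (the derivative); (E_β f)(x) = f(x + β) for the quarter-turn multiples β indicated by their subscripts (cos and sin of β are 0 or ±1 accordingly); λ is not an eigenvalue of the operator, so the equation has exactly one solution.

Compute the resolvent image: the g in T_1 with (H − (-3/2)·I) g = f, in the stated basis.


g(x) = 1/2 - (101/50)cos x + (16/25)sin x

write g with unknown coordinates in the stated basis and equate coefficients in (H − (-3/2)·I) g = f
solving from the highest basis element down gives g = 1/2 - (101/50)cos x + (16/25)sin x
check: H g = 1/2 + (32/25)cos x + (101/25)sin x
so H g − (-3/2)·g = 5/4 - (7/4)cos x + 5sin x = f ✓


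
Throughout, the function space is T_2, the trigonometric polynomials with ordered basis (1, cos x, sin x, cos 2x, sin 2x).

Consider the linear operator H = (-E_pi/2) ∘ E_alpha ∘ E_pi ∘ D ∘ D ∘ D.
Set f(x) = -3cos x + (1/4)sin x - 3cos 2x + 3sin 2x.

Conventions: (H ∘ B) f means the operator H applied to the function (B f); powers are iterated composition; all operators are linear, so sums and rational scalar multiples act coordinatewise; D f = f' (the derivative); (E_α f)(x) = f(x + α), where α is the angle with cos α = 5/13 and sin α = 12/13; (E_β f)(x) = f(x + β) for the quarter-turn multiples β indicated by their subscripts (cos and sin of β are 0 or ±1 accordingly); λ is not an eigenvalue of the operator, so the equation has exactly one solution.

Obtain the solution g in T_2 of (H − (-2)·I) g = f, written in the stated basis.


write g with unknown coordinates in the stated basis and equate coefficients in (H − (-2)·I) g = f
solving from the highest basis element down gives g = -(96/85)cos x - (113/340)sin x - (3375/7666)cos 2x + (519/7666)sin 2x
check: H g = -(63/85)cos x + (311/340)sin x - (8124/3833)cos 2x + (10980/3833)sin 2x
so H g − (-2)·g = -3cos x + (1/4)sin x - 3cos 2x + 3sin 2x = f ✓

the image equals g(x) = -(96/85)cos x - (113/340)sin x - (3375/7666)cos 2x + (519/7666)sin 2x


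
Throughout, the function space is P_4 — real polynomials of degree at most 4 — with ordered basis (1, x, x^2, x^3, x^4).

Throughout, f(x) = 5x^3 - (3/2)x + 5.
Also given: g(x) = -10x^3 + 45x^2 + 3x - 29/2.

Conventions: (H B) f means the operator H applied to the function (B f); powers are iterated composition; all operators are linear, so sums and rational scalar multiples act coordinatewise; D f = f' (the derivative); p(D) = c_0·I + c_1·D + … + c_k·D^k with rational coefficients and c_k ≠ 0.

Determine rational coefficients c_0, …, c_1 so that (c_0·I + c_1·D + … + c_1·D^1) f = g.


p(D) = -2·I + 3·D, i.e. c_0 = -2, c_1 = 3

D^0 f = 5x^3 - (3/2)x + 5
D^1 f = 15x^2 - 3/2
matching coefficients of g against c_0 f + c_1 Df + … from the top degree down determines the c_i
solution: c_0 = -2, c_1 = 3


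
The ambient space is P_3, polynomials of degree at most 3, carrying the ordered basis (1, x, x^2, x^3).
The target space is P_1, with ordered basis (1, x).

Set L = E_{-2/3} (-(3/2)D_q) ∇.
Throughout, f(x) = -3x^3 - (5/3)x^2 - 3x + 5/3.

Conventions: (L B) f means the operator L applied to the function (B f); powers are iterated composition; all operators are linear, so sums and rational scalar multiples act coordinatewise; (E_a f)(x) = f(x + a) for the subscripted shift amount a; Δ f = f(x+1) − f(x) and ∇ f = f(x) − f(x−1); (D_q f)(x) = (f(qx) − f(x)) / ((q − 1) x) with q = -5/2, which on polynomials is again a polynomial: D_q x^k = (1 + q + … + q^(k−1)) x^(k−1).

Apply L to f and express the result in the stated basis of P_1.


∇ f = -9x^2 + (17/3)x - 13/3
D_q ∇ f = (27/2)x + 17/3
(-(3/2)D_q) ∇ f = -(81/4)x - 17/2
E_{-2/3} (-(3/2)D_q) ∇ f = -(81/4)x + 5

the image equals g(x) = -(81/4)x + 5


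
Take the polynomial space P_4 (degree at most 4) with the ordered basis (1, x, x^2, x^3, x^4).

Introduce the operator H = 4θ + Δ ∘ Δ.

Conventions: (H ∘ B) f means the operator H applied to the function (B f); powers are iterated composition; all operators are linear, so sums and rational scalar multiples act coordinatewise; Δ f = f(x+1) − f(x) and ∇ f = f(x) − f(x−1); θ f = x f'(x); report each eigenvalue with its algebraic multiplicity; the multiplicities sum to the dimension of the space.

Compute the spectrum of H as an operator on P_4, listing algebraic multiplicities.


λ = 0 (multiplicity 1), λ = 4 (multiplicity 1), λ = 8 (multiplicity 1), λ = 12 (multiplicity 1), λ = 16 (multiplicity 1)

image of 1: 0
image of x: 4x
image of x^2: 8x^2 + 2
image of x^3: 12x^3 + 6x + 6
image of x^4: 16x^4 + 12x^2 + 24x + 14
the matrix is upper triangular; its diagonal is (0, 4, 8, 12, 16)
for a triangular matrix the eigenvalues are the diagonal entries, with algebraic multiplicity their repetition count


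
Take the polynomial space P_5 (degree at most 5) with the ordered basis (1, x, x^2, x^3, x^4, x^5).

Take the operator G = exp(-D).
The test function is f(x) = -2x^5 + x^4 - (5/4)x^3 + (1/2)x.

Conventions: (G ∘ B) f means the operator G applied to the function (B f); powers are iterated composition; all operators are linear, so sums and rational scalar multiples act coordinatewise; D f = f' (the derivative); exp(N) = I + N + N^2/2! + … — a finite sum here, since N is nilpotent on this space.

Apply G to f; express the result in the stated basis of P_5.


the result is g(x) = -2x^5 + 11x^4 - (101/4)x^3 + (119/4)x^2 - (69/4)x + 15/4

order-1 term: 10x^4 - 4x^3 + (15/4)x^2 - 1/2
order-2 term: -20x^3 + 6x^2 - (15/4)x
order-3 term: 20x^2 - 4x + 5/4
order-4 term: -10x + 1
order-5 term: 2
the series for exp(-D) f terminates at order 5
exp(-D) f = -2x^5 + 11x^4 - (101/4)x^3 + (119/4)x^2 - (69/4)x + 15/4


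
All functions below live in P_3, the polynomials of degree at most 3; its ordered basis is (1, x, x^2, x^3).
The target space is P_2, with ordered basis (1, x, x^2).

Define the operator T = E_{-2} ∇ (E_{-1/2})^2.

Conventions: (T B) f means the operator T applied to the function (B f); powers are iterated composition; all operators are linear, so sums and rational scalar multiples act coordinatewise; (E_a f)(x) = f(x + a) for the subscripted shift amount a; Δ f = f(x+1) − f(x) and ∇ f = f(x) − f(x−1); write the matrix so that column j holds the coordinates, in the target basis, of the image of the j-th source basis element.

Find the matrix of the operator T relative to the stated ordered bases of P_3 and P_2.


the matrix is [[0, 1, -7, 37]; [0, 0, 2, -21]; [0, 0, 0, 3]] (rows listed top to bottom)

image of 1: 0
image of x: 1
image of x^2: 2x - 7
image of x^3: 3x^2 - 21x + 37
each image's coordinates form column j of the matrix


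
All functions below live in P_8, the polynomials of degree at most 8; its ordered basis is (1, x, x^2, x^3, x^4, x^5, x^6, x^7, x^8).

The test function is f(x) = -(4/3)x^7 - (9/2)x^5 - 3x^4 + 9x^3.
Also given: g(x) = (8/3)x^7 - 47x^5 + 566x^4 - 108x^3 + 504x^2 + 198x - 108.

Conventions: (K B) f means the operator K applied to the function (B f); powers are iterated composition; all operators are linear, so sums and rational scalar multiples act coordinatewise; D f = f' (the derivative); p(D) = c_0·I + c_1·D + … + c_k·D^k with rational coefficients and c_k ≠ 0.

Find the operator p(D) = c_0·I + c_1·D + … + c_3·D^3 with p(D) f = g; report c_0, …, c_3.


c_0 = -2, c_1 = 0, c_2 = 1, c_3 = -2

D^0 f = -(4/3)x^7 - (9/2)x^5 - 3x^4 + 9x^3
D^1 f = -(28/3)x^6 - (45/2)x^4 - 12x^3 + 27x^2
D^2 f = -56x^5 - 90x^3 - 36x^2 + 54x
D^3 f = -280x^4 - 270x^2 - 72x + 54
matching coefficients of g against c_0 f + c_1 Df + … from the top degree down determines the c_i
solution: c_0 = -2, c_1 = 0, c_2 = 1, c_3 = -2


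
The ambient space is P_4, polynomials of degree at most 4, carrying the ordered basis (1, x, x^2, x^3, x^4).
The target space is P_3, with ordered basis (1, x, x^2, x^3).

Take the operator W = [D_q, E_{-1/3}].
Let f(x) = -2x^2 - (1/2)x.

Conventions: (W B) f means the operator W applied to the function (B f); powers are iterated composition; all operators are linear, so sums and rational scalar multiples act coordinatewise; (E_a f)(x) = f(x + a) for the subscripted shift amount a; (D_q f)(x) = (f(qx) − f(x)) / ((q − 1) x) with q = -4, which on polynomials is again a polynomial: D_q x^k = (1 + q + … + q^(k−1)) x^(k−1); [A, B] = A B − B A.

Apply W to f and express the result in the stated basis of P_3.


E_{-1/3} f = -2x^2 + (5/6)x - 1/18
D_q E_{-1/3} f = 6x + 5/6
D_q f = 6x - 1/2
E_{-1/3} D_q f = 6x - 5/2
[D_q, E_{-1/3}] f = 10/3

the image equals g(x) = 10/3


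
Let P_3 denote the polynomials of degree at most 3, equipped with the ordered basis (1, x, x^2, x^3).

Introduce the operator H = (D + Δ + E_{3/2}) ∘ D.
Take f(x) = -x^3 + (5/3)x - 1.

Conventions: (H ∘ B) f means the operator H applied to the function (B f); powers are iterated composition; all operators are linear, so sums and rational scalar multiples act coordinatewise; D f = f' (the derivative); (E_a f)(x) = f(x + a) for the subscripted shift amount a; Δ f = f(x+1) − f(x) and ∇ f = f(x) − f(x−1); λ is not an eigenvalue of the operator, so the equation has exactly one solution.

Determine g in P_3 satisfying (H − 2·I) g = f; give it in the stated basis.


write g with unknown coordinates in the stated basis and equate coefficients in (H − 2·I) g = f
solving from the highest basis element down gives g = (1/2)x^3 + (3/4)x^2 + (31/6)x + 391/48
check: H g = (3/2)x^2 + 12x + 367/24
so H g − 2·g = -x^3 + (5/3)x - 1 = f ✓

g(x) = (1/2)x^3 + (3/4)x^2 + (31/6)x + 391/48


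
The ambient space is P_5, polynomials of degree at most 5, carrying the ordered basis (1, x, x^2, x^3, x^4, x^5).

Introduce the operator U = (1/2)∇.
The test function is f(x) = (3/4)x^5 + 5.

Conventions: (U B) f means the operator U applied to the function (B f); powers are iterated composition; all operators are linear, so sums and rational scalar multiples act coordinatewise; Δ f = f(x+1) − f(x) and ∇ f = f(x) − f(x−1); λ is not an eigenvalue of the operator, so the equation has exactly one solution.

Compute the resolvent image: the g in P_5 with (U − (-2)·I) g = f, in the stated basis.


the result is g(x) = (3/8)x^5 - (15/32)x^4 + (45/32)x^3 - (345/128)x^2 + (855/256)x + 439/1024

write g with unknown coordinates in the stated basis and equate coefficients in (U − (-2)·I) g = f
solving from the highest basis element down gives g = (3/8)x^5 - (15/32)x^4 + (45/32)x^3 - (345/128)x^2 + (855/256)x + 439/1024
check: U g = (15/16)x^4 - (45/16)x^3 + (345/64)x^2 - (855/128)x + 2121/512
so U g − (-2)·g = (3/4)x^5 + 5 = f ✓


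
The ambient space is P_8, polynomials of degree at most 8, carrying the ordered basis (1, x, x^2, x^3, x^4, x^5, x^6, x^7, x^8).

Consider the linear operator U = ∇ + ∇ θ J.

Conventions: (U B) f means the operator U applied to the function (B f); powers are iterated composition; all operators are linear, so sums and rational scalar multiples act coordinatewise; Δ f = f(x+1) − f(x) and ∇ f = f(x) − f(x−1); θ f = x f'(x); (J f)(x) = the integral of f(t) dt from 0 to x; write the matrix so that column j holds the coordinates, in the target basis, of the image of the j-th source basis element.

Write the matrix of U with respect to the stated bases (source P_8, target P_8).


image of 1: 1
image of x: 2x
image of x^2: 3x^2 - x
image of x^3: 4x^3 - 3x^2 + x
image of x^4: 5x^4 - 6x^3 + 4x^2 - x
image of x^5: 6x^5 - 10x^4 + 10x^3 - 5x^2 + x
image of x^6: 7x^6 - 15x^5 + 20x^4 - 15x^3 + 6x^2 - x
image of x^7: 8x^7 - 21x^6 + 35x^5 - 35x^4 + 21x^3 - 7x^2 + x
image of x^8: 9x^8 - 28x^7 + 56x^6 - 70x^5 + 56x^4 - 28x^3 + 8x^2 - x
each image's coordinates form column j of the matrix

the matrix is [[1, 0, 0, 0, 0, 0, 0, 0, 0]; [0, 2, -1, 1, -1, 1, -1, 1, -1]; [0, 0, 3, -3, 4, -5, 6, -7, 8]; [0, 0, 0, 4, -6, 10, -15, 21, -28]; [0, 0, 0, 0, 5, -10, 20, -35, 56]; [0, 0, 0, 0, 0, 6, -15, 35, -70]; [0, 0, 0, 0, 0, 0, 7, -21, 56]; [0, 0, 0, 0, 0, 0, 0, 8, -28]; [0, 0, 0, 0, 0, 0, 0, 0, 9]] (rows listed top to bottom)


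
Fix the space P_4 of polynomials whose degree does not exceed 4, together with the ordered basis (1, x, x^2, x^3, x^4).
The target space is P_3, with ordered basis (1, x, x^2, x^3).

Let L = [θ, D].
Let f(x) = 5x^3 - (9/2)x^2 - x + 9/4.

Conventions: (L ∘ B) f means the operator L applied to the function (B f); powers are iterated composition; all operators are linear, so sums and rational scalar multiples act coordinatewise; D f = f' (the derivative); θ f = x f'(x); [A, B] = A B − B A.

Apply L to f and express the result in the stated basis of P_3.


D f = 15x^2 - 9x - 1
θ D f = 30x^2 - 9x
θ f = 15x^3 - 9x^2 - x
D θ f = 45x^2 - 18x - 1
[θ, D] f = -15x^2 + 9x + 1

g(x) = -15x^2 + 9x + 1


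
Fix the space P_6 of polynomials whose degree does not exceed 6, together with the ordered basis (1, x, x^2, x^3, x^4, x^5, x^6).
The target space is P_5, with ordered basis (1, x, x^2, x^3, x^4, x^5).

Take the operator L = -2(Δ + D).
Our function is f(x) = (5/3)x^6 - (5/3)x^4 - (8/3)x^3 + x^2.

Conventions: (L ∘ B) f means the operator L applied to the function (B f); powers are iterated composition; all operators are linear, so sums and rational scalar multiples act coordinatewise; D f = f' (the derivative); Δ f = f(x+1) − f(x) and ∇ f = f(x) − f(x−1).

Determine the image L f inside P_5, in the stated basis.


Δ f = 10x^5 + 25x^4 + (80/3)x^3 + 7x^2 - (8/3)x - 5/3
D f = 10x^5 - (20/3)x^3 - 8x^2 + 2x
(Δ + D) f = 20x^5 + 25x^4 + 20x^3 - x^2 - (2/3)x - 5/3
(-2(Δ + D)) f = -40x^5 - 50x^4 - 40x^3 + 2x^2 + (4/3)x + 10/3

the result is g(x) = -40x^5 - 50x^4 - 40x^3 + 2x^2 + (4/3)x + 10/3


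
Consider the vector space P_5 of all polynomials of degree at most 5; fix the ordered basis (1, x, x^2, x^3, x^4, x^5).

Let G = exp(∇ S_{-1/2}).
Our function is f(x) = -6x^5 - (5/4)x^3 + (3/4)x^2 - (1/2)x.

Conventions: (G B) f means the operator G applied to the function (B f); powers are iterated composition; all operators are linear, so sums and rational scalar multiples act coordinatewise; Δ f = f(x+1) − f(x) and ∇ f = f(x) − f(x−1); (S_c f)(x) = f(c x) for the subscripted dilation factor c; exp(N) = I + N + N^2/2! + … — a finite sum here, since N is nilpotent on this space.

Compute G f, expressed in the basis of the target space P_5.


the result is g(x) = -6x^5 + (15/16)x^4 - (385/128)x^3 + (3333/1024)x^2 - (9319/8192)x + 771/2048

order-1 term: (15/16)x^4 - (15/8)x^3 + (75/32)x^2 - (33/32)x + 13/32
order-2 term: (15/128)x^3 + (45/256)x^2 + (45/128)x + 27/512
order-3 term: -(15/1024)x^2 + (45/1024)x - 5/64
order-4 term: -(15/8192)x - 75/16384
order-5 term: 3/16384
the series for exp(∇ S_{-1/2}) f terminates at order 5
exp(∇ S_{-1/2}) f = -6x^5 + (15/16)x^4 - (385/128)x^3 + (3333/1024)x^2 - (9319/8192)x + 771/2048


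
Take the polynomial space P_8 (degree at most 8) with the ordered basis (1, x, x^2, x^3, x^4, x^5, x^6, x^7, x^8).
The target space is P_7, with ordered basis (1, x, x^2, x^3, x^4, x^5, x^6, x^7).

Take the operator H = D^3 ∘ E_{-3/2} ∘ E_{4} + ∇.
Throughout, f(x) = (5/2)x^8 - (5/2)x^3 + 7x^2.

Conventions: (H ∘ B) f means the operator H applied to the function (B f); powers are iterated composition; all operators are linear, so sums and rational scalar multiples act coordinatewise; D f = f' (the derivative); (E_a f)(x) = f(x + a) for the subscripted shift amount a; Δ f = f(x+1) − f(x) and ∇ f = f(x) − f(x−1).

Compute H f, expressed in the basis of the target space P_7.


g(x) = 20x^7 - 70x^6 + 980x^5 + 10325x^4 + 52640x^3 + (262345/2)x^2 + 164104x + 328017/4

E_{4} f = (5/2)x^8 + 80x^7 + 1120x^6 + 8960x^5 + 44800x^4 + (286715/2)x^3 + 286697x^2 + 327616x + 163792
E_{-3/2} E_{4} f = (5/2)x^8 + 50x^7 + (875/2)x^6 + (4375/2)x^5 + (109375/16)x^4 + (109355/8)x^3 + (546499/32)x^2 + (390245/32)x + 1955525/512
D E_{-3/2} E_{4} f = 20x^7 + 350x^6 + 2625x^5 + (21875/2)x^4 + (109375/4)x^3 + (328065/8)x^2 + (546499/16)x + 390245/32
D D E_{-3/2} E_{4} f = 140x^6 + 2100x^5 + 13125x^4 + 43750x^3 + (328125/4)x^2 + (328065/4)x + 546499/16
D D D E_{-3/2} E_{4} f = 840x^5 + 10500x^4 + 52500x^3 + 131250x^2 + (328125/2)x + 328065/4
∇ f = 20x^7 - 70x^6 + 140x^5 - 175x^4 + 140x^3 - (155/2)x^2 + (83/2)x - 12
(D^3 ∘ E_{-3/2} ∘ E_{4} + ∇) f = 20x^7 - 70x^6 + 980x^5 + 10325x^4 + 52640x^3 + (262345/2)x^2 + 164104x + 328017/4


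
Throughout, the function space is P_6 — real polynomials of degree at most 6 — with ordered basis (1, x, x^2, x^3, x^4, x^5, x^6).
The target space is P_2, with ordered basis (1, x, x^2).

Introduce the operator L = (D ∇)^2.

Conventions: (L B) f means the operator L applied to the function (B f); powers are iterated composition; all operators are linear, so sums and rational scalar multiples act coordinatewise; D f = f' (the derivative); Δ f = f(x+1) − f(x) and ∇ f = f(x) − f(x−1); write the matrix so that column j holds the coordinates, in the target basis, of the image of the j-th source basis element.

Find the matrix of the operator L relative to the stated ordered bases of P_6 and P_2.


the matrix is [[0, 0, 0, 0, 24, -120, 420]; [0, 0, 0, 0, 0, 120, -720]; [0, 0, 0, 0, 0, 0, 360]] (rows listed top to bottom)

image of 1: 0
image of x: 0
image of x^2: 0
image of x^3: 0
image of x^4: 24
image of x^5: 120x - 120
image of x^6: 360x^2 - 720x + 420
each image's coordinates form column j of the matrix


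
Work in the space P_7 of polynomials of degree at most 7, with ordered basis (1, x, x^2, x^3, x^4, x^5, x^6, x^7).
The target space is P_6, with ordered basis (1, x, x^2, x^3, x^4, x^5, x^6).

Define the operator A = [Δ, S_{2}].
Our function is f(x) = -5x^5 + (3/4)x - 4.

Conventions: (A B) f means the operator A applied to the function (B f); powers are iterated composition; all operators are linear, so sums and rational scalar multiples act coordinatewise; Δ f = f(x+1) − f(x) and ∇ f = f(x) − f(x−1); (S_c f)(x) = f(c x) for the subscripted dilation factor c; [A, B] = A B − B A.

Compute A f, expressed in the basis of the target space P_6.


the result is g(x) = -400x^4 - 1200x^3 - 1400x^2 - 750x - 617/4

S_{2} f = -160x^5 + (3/2)x - 4
Δ S_{2} f = -800x^4 - 1600x^3 - 1600x^2 - 800x - 317/2
Δ f = -25x^4 - 50x^3 - 50x^2 - 25x - 17/4
S_{2} Δ f = -400x^4 - 400x^3 - 200x^2 - 50x - 17/4
[Δ, S_{2}] f = -400x^4 - 1200x^3 - 1400x^2 - 750x - 617/4


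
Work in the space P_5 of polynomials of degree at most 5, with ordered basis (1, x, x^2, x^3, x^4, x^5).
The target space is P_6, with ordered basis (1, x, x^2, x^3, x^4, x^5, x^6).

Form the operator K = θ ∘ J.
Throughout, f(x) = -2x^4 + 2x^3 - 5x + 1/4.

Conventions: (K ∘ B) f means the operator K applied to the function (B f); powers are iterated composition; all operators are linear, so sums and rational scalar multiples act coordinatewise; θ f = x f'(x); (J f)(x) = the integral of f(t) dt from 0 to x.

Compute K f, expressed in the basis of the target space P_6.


the image equals g(x) = -2x^5 + 2x^4 - 5x^2 + (1/4)x

J f = -(2/5)x^5 + (1/2)x^4 - (5/2)x^2 + (1/4)x
θ J f = -2x^5 + 2x^4 - 5x^2 + (1/4)x


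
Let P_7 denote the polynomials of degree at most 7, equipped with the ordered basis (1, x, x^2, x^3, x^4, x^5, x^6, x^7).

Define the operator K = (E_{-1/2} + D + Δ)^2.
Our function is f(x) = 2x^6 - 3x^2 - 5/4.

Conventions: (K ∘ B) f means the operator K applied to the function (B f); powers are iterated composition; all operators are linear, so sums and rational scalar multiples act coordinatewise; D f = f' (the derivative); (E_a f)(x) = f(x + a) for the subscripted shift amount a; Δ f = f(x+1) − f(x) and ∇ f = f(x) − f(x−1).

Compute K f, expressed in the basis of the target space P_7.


g(x) = 2x^6 + 36x^5 + 210x^4 + 520x^3 + 657x^2 + 459x + 127

E_{-1/2} f = 2x^6 - 6x^5 + (15/2)x^4 - 5x^3 - (9/8)x^2 + (21/8)x - 63/32
D f = 12x^5 - 6x
Δ f = 12x^5 + 30x^4 + 40x^3 + 30x^2 + 6x - 1
(E_{-1/2} + D + Δ) f = 2x^6 + 18x^5 + (75/2)x^4 + 35x^3 + (231/8)x^2 + (21/8)x - 95/32
E_{-1/2} (E_{-1/2} + D + Δ) f = 2x^6 + 12x^5 + 12x^2 - (27/2)x + 3/8
D (E_{-1/2} + D + Δ) f = 12x^5 + 90x^4 + 150x^3 + 105x^2 + (231/4)x + 21/8
Δ (E_{-1/2} + D + Δ) f = 12x^5 + 120x^4 + 370x^3 + 540x^2 + (1659/4)x + 124
(E_{-1/2} + D + Δ) (E_{-1/2} + D + Δ) f = 2x^6 + 36x^5 + 210x^4 + 520x^3 + 657x^2 + 459x + 127


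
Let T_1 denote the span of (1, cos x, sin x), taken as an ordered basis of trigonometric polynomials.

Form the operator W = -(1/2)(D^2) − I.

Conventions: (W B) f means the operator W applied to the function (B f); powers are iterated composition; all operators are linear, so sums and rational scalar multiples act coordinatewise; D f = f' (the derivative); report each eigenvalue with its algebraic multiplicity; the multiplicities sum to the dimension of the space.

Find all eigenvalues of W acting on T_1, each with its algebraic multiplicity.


image of 1: -1
image of cos x: -(1/2)cos x
image of sin x: -(1/2)sin x
the matrix is diagonal; its diagonal is (-1, -1/2, -1/2)
for a triangular matrix the eigenvalues are the diagonal entries, with algebraic multiplicity their repetition count

λ = -1 (multiplicity 1), λ = -1/2 (multiplicity 2)


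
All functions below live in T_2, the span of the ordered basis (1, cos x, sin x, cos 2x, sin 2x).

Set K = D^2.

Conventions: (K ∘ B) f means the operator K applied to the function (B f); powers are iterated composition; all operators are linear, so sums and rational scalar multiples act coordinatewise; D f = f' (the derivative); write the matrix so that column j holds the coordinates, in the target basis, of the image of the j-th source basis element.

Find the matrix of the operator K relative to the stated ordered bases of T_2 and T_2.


image of 1: 0
image of cos x: -cos x
image of sin x: -sin x
image of cos 2x: -4cos 2x
image of sin 2x: -4sin 2x
each image's coordinates form column j of the matrix

the matrix is [[0, 0, 0, 0, 0]; [0, -1, 0, 0, 0]; [0, 0, -1, 0, 0]; [0, 0, 0, -4, 0]; [0, 0, 0, 0, -4]] (rows listed top to bottom)


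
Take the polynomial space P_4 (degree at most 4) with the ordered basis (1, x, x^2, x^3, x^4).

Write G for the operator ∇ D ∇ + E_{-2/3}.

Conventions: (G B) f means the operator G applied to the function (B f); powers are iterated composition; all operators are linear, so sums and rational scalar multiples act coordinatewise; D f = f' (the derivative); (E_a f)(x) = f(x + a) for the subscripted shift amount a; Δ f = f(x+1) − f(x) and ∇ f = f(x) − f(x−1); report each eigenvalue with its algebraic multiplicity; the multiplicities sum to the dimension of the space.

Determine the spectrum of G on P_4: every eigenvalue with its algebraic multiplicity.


λ = 1 (multiplicity 5)

image of 1: 1
image of x: x - 2/3
image of x^2: x^2 - (4/3)x + 4/9
image of x^3: x^3 - 2x^2 + (4/3)x + 154/27
image of x^4: x^4 - (8/3)x^3 + (8/3)x^2 + (616/27)x - 1928/81
the matrix is upper triangular; its diagonal is (1, 1, 1, 1, 1)
for a triangular matrix the eigenvalues are the diagonal entries, with algebraic multiplicity their repetition count


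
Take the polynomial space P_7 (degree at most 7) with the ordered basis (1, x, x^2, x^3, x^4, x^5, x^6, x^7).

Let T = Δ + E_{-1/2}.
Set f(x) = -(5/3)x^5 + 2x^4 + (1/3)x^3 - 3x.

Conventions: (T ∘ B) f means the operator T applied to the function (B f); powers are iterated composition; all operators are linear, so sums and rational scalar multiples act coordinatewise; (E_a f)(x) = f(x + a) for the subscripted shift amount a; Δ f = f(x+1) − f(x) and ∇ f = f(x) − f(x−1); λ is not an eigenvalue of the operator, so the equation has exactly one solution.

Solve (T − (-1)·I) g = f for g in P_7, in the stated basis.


g(x) = -(5/6)x^5 + (49/24)x^4 + (10/3)x^3 - (625/96)x^2 - (281/48)x + 1303/384

write g with unknown coordinates in the stated basis and equate coefficients in (T − (-1)·I) g = f
solving from the highest basis element down gives g = -(5/6)x^5 + (49/24)x^4 + (10/3)x^3 - (625/96)x^2 - (281/48)x + 1303/384
check: T g = -(5/6)x^5 - (1/24)x^4 - 3x^3 + (625/96)x^2 + (137/48)x - 1303/384
so T g − (-1)·g = -(5/3)x^5 + 2x^4 + (1/3)x^3 - 3x = f ✓


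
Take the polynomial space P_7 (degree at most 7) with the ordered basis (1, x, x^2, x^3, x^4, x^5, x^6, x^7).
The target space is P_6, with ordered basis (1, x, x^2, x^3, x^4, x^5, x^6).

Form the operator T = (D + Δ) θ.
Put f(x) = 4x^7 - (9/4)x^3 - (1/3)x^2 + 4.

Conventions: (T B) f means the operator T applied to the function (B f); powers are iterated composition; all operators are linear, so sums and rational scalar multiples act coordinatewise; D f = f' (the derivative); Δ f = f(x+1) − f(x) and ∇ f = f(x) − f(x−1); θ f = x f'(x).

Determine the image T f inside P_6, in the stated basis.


θ f = 28x^7 - (27/4)x^3 - (2/3)x^2
D θ f = 196x^6 - (81/4)x^2 - (4/3)x
Δ θ f = 196x^6 + 588x^5 + 980x^4 + 980x^3 + (2271/4)x^2 + (2093/12)x + 247/12
(D + Δ) θ f = 392x^6 + 588x^5 + 980x^4 + 980x^3 + (1095/2)x^2 + (2077/12)x + 247/12

the image equals g(x) = 392x^6 + 588x^5 + 980x^4 + 980x^3 + (1095/2)x^2 + (2077/12)x + 247/12


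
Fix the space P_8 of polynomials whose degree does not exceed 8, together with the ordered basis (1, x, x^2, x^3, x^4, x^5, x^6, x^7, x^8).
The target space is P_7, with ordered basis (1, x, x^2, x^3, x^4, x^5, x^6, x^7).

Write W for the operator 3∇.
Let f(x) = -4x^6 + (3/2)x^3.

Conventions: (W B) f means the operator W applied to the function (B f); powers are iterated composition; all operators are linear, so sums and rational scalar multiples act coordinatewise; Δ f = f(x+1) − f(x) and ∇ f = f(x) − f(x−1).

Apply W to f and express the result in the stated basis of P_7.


∇ f = -24x^5 + 60x^4 - 80x^3 + (129/2)x^2 - (57/2)x + 11/2
(3∇) f = -72x^5 + 180x^4 - 240x^3 + (387/2)x^2 - (171/2)x + 33/2

the result is g(x) = -72x^5 + 180x^4 - 240x^3 + (387/2)x^2 - (171/2)x + 33/2


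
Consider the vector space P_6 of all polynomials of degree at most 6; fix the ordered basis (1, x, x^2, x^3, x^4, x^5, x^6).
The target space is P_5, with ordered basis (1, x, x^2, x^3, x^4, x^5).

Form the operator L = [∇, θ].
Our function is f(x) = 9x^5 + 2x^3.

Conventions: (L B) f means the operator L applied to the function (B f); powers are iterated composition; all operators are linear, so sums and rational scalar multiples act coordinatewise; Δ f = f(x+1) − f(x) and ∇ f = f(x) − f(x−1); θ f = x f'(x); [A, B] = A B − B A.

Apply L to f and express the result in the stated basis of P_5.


g(x) = 45x^4 - 180x^3 + 276x^2 - 192x + 51

θ f = 45x^5 + 6x^3
∇ θ f = 225x^4 - 450x^3 + 468x^2 - 243x + 51
∇ f = 45x^4 - 90x^3 + 96x^2 - 51x + 11
θ ∇ f = 180x^4 - 270x^3 + 192x^2 - 51x
[∇, θ] f = 45x^4 - 180x^3 + 276x^2 - 192x + 51


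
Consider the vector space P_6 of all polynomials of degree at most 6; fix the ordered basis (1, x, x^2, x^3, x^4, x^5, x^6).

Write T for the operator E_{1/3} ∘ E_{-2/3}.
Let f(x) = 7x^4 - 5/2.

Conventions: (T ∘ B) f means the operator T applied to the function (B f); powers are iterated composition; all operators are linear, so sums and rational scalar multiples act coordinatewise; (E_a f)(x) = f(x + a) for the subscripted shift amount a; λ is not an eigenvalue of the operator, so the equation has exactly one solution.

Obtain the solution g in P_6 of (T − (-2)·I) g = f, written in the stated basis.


the image equals g(x) = (7/3)x^4 + (28/27)x^3 - (14/81)x^2 - (28/729)x - 10865/13122

write g with unknown coordinates in the stated basis and equate coefficients in (T − (-2)·I) g = f
solving from the highest basis element down gives g = (7/3)x^4 + (28/27)x^3 - (14/81)x^2 - (28/729)x - 10865/13122
check: T g = (7/3)x^4 - (56/27)x^3 + (28/81)x^2 + (56/729)x - 11075/13122
so T g − (-2)·g = 7x^4 - 5/2 = f ✓


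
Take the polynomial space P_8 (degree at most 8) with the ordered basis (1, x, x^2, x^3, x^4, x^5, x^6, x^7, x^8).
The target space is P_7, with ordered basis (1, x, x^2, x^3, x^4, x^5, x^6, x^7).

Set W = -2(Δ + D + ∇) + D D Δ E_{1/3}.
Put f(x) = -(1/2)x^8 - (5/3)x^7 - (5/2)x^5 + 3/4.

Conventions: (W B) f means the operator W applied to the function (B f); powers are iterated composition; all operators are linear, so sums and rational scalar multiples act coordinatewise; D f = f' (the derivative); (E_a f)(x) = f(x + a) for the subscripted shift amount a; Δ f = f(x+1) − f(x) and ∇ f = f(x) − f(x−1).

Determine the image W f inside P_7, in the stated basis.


the result is g(x) = 24x^7 + 70x^6 - 56x^5 - (2225/3)x^4 - (7084/3)x^3 - (25790/9)x^2 - (18388/9)x - 44710/81

Δ f = -4x^7 - (77/3)x^6 - 63x^5 - (635/6)x^4 - (334/3)x^3 - 74x^2 - (169/6)x - 14/3
D f = -4x^7 - (35/3)x^6 - (25/2)x^4
∇ f = -4x^7 + (7/3)x^6 + 7x^5 - (215/6)x^4 + (166/3)x^3 - 46x^2 + (121/6)x - 11/3
(Δ + D + ∇) f = -12x^7 - 35x^6 - 56x^5 - (925/6)x^4 - 56x^3 - 120x^2 - 8x - 25/3
(-2(Δ + D + ∇)) f = 24x^7 + 70x^6 + 112x^5 + (925/3)x^4 + 112x^3 + 240x^2 + 16x + 50/3
E_{1/3} f = -(1/2)x^8 - 3x^7 - (49/9)x^6 - (401/54)x^5 - (365/54)x^4 - (878/243)x^3 - (794/729)x^2 - (251/1458)x + 19391/26244
Δ E_{1/3} f = -4x^7 - 35x^6 - (371/3)x^5 - (13975/54)x^4 - (9266/27)x^3 - (23030/81)x^2 - (196613/1458)x - 6805/243
D Δ E_{1/3} f = -28x^6 - 210x^5 - (1855/3)x^4 - (27950/27)x^3 - (9266/9)x^2 - (46060/81)x - 196613/1458
D (D Δ E_{1/3}) f = -168x^5 - 1050x^4 - (7420/3)x^3 - (27950/9)x^2 - (18532/9)x - 46060/81
(-2(Δ + D + ∇) + D D Δ E_{1/3}) f = 24x^7 + 70x^6 - 56x^5 - (2225/3)x^4 - (7084/3)x^3 - (25790/9)x^2 - (18388/9)x - 44710/81


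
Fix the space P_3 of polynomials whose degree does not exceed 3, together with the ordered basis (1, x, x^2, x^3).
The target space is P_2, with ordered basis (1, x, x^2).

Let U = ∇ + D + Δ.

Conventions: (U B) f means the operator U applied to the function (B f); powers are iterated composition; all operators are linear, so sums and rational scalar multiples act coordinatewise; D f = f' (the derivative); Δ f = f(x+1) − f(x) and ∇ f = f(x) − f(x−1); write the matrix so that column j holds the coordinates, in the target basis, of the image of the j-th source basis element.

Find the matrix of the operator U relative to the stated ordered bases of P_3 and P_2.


image of 1: 0
image of x: 3
image of x^2: 6x
image of x^3: 9x^2 + 2
each image's coordinates form column j of the matrix

the matrix is [[0, 3, 0, 2]; [0, 0, 6, 0]; [0, 0, 0, 9]] (rows listed top to bottom)


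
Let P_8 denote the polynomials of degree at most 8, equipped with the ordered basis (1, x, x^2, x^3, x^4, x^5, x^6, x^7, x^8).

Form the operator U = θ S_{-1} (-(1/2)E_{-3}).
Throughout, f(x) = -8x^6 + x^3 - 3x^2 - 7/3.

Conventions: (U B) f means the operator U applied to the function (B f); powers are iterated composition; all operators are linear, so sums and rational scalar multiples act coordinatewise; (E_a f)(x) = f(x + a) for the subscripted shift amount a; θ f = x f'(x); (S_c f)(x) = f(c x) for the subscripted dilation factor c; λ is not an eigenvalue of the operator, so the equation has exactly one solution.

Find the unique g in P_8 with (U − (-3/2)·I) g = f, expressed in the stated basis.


write g with unknown coordinates in the stated basis and equate coefficients in (U − (-3/2)·I) g = f
solving from the highest basis element down gives g = (16/3)x^6 + 60x^5 + 720x^4 + (9181/3)x^3 + 3228x^2 - (2025/4)x - 14/9
check: U g = -16x^6 - 90x^5 - 1080x^4 - (9179/2)x^3 - 4845x^2 + (6075/8)x
so U g − (-3/2)·g = -8x^6 + x^3 - 3x^2 - 7/3 = f ✓

the image equals g(x) = (16/3)x^6 + 60x^5 + 720x^4 + (9181/3)x^3 + 3228x^2 - (2025/4)x - 14/9


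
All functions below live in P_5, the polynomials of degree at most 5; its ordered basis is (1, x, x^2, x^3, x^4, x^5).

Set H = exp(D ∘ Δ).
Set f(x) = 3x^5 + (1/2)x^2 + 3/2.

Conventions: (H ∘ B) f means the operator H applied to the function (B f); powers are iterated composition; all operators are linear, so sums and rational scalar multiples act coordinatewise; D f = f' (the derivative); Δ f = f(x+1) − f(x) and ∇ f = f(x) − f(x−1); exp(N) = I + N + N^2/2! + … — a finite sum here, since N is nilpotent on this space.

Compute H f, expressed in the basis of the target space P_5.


order-1 term: 60x^3 + 90x^2 + 60x + 16
order-2 term: 180x + 180
the series for exp(D ∘ Δ) f terminates at order 2
exp(D ∘ Δ) f = 3x^5 + 60x^3 + (181/2)x^2 + 240x + 395/2

g(x) = 3x^5 + 60x^3 + (181/2)x^2 + 240x + 395/2


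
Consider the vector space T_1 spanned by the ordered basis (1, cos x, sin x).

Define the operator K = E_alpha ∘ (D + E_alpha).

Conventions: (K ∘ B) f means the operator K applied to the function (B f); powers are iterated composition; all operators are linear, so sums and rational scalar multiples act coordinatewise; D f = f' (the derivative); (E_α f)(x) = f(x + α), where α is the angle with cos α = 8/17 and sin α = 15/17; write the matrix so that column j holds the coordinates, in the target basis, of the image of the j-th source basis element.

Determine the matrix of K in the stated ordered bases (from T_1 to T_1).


the matrix is [[1, 0, 0]; [0, -416/289, 376/289]; [0, -376/289, -416/289]] (rows listed top to bottom)

image of 1: 1
image of cos x: -(416/289)cos x - (376/289)sin x
image of sin x: (376/289)cos x - (416/289)sin x
each image's coordinates form column j of the matrix


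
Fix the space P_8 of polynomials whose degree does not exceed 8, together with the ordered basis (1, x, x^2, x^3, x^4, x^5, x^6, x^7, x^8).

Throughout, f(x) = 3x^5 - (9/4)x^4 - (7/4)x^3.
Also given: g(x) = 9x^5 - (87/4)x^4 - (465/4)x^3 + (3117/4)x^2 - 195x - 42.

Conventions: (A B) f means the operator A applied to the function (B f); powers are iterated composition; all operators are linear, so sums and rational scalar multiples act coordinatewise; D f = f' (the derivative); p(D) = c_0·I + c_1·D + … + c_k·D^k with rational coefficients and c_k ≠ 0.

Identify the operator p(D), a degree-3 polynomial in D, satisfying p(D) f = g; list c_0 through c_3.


c_0 = 3, c_1 = -1, c_2 = -2, c_3 = 4

D^0 f = 3x^5 - (9/4)x^4 - (7/4)x^3
D^1 f = 15x^4 - 9x^3 - (21/4)x^2
D^2 f = 60x^3 - 27x^2 - (21/2)x
D^3 f = 180x^2 - 54x - 21/2
matching coefficients of g against c_0 f + c_1 Df + … from the top degree down determines the c_i
solution: c_0 = 3, c_1 = -1, c_2 = -2, c_3 = 4


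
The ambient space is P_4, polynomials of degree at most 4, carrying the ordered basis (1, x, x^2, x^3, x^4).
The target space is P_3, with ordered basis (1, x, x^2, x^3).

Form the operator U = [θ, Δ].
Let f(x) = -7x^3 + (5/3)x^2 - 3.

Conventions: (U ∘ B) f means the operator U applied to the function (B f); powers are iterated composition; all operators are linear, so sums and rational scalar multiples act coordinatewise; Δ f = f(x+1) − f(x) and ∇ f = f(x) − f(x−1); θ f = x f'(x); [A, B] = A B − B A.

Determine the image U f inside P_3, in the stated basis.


Δ f = -21x^2 - (53/3)x - 16/3
θ Δ f = -42x^2 - (53/3)x
θ f = -21x^3 + (10/3)x^2
Δ θ f = -63x^2 - (169/3)x - 53/3
[θ, Δ] f = 21x^2 + (116/3)x + 53/3

the image equals g(x) = 21x^2 + (116/3)x + 53/3


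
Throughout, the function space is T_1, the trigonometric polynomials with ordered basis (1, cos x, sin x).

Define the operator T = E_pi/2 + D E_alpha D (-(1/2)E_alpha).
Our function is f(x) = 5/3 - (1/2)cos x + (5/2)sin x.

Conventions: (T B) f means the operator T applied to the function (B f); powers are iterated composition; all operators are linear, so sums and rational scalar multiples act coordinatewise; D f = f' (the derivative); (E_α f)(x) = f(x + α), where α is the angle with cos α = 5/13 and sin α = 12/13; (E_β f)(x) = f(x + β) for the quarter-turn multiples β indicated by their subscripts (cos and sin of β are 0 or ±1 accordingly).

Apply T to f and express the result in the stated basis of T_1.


E_pi/2 f = 5/3 + (5/2)cos x + (1/2)sin x
E_alpha f = 5/3 + (55/26)cos x + (37/26)sin x
(-(1/2)E_alpha) f = -5/6 - (55/52)cos x - (37/52)sin x
D (-(1/2)E_alpha) f = -(37/52)cos x + (55/52)sin x
E_alpha D (-(1/2)E_alpha) f = (475/676)cos x + (719/676)sin x
D E_alpha D (-(1/2)E_alpha) f = (719/676)cos x - (475/676)sin x
(E_pi/2 + D E_alpha D (-(1/2)E_alpha)) f = 5/3 + (2409/676)cos x - (137/676)sin x

g(x) = 5/3 + (2409/676)cos x - (137/676)sin x


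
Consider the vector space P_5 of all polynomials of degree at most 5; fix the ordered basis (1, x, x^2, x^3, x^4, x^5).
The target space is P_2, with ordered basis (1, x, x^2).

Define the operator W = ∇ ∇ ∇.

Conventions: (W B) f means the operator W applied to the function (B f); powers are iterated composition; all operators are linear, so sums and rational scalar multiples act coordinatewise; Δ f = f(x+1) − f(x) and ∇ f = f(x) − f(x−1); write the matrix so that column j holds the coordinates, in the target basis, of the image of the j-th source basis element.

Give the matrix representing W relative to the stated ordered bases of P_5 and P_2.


image of 1: 0
image of x: 0
image of x^2: 0
image of x^3: 6
image of x^4: 24x - 36
image of x^5: 60x^2 - 180x + 150
each image's coordinates form column j of the matrix

the matrix is [[0, 0, 0, 6, -36, 150]; [0, 0, 0, 0, 24, -180]; [0, 0, 0, 0, 0, 60]] (rows listed top to bottom)


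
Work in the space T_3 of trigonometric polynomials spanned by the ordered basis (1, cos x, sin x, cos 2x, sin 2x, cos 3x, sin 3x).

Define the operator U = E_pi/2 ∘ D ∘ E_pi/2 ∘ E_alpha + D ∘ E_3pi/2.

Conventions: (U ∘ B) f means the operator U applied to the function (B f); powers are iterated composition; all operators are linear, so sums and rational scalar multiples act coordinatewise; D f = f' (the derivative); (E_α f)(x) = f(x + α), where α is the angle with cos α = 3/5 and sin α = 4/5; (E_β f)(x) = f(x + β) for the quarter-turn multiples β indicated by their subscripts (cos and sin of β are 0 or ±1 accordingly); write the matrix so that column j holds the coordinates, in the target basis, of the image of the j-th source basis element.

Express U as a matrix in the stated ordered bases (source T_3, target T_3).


the matrix is [[0, 0, 0, 0, 0, 0, 0]; [0, 9/5, -3/5, 0, 0, 0, 0]; [0, 3/5, 9/5, 0, 0, 0, 0]; [0, 0, 0, -48/25, -64/25, 0, 0]; [0, 0, 0, 64/25, -48/25, 0, 0]; [0, 0, 0, 0, 0, -243/125, 351/125]; [0, 0, 0, 0, 0, -351/125, -243/125]] (rows listed top to bottom)

image of 1: 0
image of cos x: (9/5)cos x + (3/5)sin x
image of sin x: -(3/5)cos x + (9/5)sin x
image of cos 2x: -(48/25)cos 2x + (64/25)sin 2x
image of sin 2x: -(64/25)cos 2x - (48/25)sin 2x
image of cos 3x: -(243/125)cos 3x - (351/125)sin 3x
image of sin 3x: (351/125)cos 3x - (243/125)sin 3x
each image's coordinates form column j of the matrix
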